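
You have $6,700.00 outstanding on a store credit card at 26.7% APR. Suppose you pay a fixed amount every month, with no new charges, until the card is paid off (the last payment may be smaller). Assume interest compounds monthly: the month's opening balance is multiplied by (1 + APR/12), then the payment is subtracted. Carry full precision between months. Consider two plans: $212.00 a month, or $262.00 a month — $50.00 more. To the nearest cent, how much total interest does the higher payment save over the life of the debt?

Monthly rate r = 26.7%/12 = 2.225% = 0.02225.
At $212.00/mo: n = ⌈−ln(1 − rB₀/P)/ln(1+r)⌉ = 56 payments (last $41.87); total interest = total paid − $6,700.00 = $5,001.87.
At $262.00/mo: 39 payments (last $64.70); total interest $3,320.70.
Interest saved = $5,001.87 − $3,320.70 = $1,681.17.

$1,681.17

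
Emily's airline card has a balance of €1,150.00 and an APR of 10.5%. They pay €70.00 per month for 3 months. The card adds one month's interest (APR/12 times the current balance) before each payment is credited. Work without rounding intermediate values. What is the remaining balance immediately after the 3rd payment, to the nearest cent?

€968.61

Monthly rate r = 10.5%/12 = 0.875% = 0.00875.
Each month: B ← B·(1+r) − €70.00.
Month 1: interest €10.06; balance after payment €1,090.06.
Month 2: interest €9.54; balance after payment €1,029.60.
Month 3: interest €9.01; balance after payment €968.61.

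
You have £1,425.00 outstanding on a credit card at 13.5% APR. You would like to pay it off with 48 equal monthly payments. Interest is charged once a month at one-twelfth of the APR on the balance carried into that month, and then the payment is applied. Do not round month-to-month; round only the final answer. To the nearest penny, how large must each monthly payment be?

£38.58

Monthly rate r = 13.5%/12 = 1.125% = 0.01125.
Level-payment amortization: P = B₀·r / (1 − (1+r)^(−n)) = 1425.00·0.01125 / (1 − 1.01125^(−48)).
Denominator 1 − (1+r)^(−48) = 0.415492163.
P = 16.0312 / 0.415492163 ≈ 38.58.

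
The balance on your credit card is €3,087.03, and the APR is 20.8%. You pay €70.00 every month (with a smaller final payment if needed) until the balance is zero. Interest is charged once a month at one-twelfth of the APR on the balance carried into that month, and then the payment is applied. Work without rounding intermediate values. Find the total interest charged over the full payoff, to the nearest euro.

Monthly rate r = 20.8%/12 = 1.73333% = 0.0173333.
Payoff takes n = ⌈−ln(1 − rB₀/P)/ln(1+r)⌉ = ⌈84.124⌉ = 85 payments; the last is €8.73.
Total paid = 84·€70.00 + €8.73 = €5,888.73.
Total interest = total paid − principal = €5,888.73 − €3,087.03 = €2,801.70.

€2,802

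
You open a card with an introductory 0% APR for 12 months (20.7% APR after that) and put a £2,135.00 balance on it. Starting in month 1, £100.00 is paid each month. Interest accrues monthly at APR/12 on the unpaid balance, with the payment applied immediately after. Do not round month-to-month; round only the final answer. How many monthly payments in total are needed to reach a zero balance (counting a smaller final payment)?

23 payments

Promo months 1–12 at r₀ = 0%/12 = 0; months 13+ at r₁ = 20.7%/12 = 0.01725.
After month 12 (no interest yet): B = £2,135.00 − 12·£100.00 = £935.00.
Then at r₁ with £100.00/mo: n₂ = −ln(1 − r₁·B/P)/ln(1+r₁) ≈ 10.28 → 11 more payments.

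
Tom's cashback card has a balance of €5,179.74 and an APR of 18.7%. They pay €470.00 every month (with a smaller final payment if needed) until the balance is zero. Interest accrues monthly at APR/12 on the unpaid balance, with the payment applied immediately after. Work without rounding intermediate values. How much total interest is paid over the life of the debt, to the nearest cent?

Monthly rate r = 18.7%/12 = 1.55833% = 0.0155833.
Payoff takes n = ⌈−ln(1 − rB₀/P)/ln(1+r)⌉ = ⌈12.186⌉ = 13 payments; the last is €87.78.
Total paid = 12·€470.00 + €87.78 = €5,727.78.
Total interest = total paid − principal = €5,727.78 − €5,179.74 = €548.04.

€548.04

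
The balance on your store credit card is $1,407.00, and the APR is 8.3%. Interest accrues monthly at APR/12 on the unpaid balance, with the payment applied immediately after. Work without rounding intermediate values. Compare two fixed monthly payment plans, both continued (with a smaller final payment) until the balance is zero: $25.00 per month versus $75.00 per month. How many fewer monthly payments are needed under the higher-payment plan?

51 fewer payments

Monthly rate r = 8.3%/12 = 0.691667% = 0.00691667.
At $25.00/mo: n = ⌈−ln(1 − rB₀/P)/ln(1+r)⌉ = 72 payments (last $13.47); total interest = total paid − $1,407.00 = $381.47.
At $75.00/mo: 21 payments (last $12.28); total interest $105.28.
Payments saved = 72 − 21 = 51.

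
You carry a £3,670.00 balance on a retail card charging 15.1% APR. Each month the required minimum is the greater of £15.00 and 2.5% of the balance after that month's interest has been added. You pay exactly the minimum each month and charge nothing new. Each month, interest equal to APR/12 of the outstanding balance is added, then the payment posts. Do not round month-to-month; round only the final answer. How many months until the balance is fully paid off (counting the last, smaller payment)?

Monthly rate r = 15.1%/12 = 1.25833% = 0.0125833.
While 2.5% of the post-interest balance exceeds £15.00, each month B ← (B·(1+r))·(1 − 0.025), i.e. B shrinks by the factor (1+r)·0.975 = 0.98727.
This holds for months 1–143. Entering month 144 the balance is £587.39; 2.5% of the post-interest balance is now below £15.00, so the flat £15.00 minimum applies from here.
From month 144 a fixed £15.00 at rate r clears £587.39 in 55 more payments. Total: 143 + 55 = 198 months.

198 months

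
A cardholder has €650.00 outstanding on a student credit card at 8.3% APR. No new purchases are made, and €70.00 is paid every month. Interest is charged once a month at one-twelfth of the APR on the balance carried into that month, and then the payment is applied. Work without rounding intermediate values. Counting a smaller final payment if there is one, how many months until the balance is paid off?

10 payments

Monthly rate r = 8.3%/12 = 0.691667% = 0.00691667.
Recurrence: B ← B·(1+r) − €70.00.
Month 1: interest €4.50; balance after payment €584.50.
Month 2: interest €4.04; balance after payment €518.54.
Closed form: n = −ln(1 − rB₀/P)/ln(1+r) = −ln(0.93577)/ln(1.00692) ≈ 9.630, so the balance reaches zero during payment 10.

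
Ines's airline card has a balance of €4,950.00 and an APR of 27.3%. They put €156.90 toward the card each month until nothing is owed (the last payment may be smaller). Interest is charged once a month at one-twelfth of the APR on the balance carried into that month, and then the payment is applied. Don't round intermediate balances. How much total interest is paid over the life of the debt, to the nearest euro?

€3,873

Monthly rate r = 27.3%/12 = 2.275% = 0.02275.
Payoff takes n = ⌈−ln(1 − rB₀/P)/ln(1+r)⌉ = ⌈56.230⌉ = 57 payments; the last is €36.46.
Total paid = 56·€156.90 + €36.46 = €8,822.86.
Total interest = total paid − principal = €8,822.86 − €4,950.00 = €3,872.86.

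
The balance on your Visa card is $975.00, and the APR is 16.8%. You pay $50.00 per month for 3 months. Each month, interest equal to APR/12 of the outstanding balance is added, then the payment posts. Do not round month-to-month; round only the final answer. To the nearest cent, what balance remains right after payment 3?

$864.42

Monthly rate r = 16.8%/12 = 1.4% = 0.014.
Each month: B ← B·(1+r) − $50.00.
Month 1: interest $13.65; balance after payment $938.65.
Month 2: interest $13.14; balance after payment $901.79.
Month 3: interest $12.63; balance after payment $864.42.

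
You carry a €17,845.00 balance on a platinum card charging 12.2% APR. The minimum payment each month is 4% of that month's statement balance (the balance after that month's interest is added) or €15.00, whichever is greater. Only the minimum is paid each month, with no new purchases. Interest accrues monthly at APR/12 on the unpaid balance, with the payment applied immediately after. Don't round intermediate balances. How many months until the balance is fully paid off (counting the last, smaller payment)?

155 months

Monthly rate r = 12.2%/12 = 1.01667% = 0.0101667.
While 4% of the post-interest balance exceeds €15.00, each month B ← (B·(1+r))·(1 − 0.04), i.e. B shrinks by the factor (1+r)·0.96 = 0.96976.
This holds for months 1–127. Entering month 128 the balance is €361.31; 4% of the post-interest balance is now below €15.00, so the flat €15.00 minimum applies from here.
From month 128 a fixed €15.00 at rate r clears €361.31 in 28 more payments. Total: 127 + 28 = 155 months.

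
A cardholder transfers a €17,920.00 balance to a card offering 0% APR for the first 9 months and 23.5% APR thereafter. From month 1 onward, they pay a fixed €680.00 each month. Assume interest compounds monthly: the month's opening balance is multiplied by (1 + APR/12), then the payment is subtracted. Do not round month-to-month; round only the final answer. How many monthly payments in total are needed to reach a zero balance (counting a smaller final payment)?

Promo months 1–9 at r₀ = 0%/12 = 0; months 10+ at r₁ = 23.5%/12 = 0.0195833.
After month 9 (no interest yet): B = €17,920.00 − 9·€680.00 = €11,800.00.
Then at r₁ with €680.00/mo: n₂ = −ln(1 − r₁·B/P)/ln(1+r₁) ≈ 21.41 → 22 more payments.

31 payments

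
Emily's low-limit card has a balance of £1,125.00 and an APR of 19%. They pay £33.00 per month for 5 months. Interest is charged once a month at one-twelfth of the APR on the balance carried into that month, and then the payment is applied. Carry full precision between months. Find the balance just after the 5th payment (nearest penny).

£1,046.62

Monthly rate r = 19%/12 = 1.58333% = 0.0158333.
Each month: B ← B·(1+r) − £33.00.
Month 1: interest £17.81; balance after payment £1,109.81.
Month 2: interest £17.57; balance after payment £1,094.38.
Month 3: interest £17.33; balance after payment £1,078.71.
Month 4: interest £17.08; balance after payment £1,062.79.
Month 5: interest £16.83; balance after payment £1,046.62.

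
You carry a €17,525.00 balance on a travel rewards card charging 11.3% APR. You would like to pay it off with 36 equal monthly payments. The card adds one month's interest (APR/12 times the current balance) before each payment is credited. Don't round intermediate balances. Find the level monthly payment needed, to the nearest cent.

€576.24

Monthly rate r = 11.3%/12 = 0.941667% = 0.00941667.
Level-payment amortization: P = B₀·r / (1 − (1+r)^(−n)) = 17525.00·0.00941667 / (1 − 1.00942^(−36)).
Denominator 1 − (1+r)^(−36) = 0.286386532.
P = 165.027 / 0.286386532 ≈ 576.24.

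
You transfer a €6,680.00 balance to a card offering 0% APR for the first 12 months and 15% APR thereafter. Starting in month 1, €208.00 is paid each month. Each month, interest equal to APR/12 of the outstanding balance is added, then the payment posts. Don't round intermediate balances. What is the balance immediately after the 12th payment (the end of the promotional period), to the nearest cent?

Promo months 1–12 at r₀ = 0%/12 = 0; months 13+ at r₁ = 15%/12 = 0.0125.
After month 12 (no interest yet): B = €6,680.00 − 12·€208.00 = €4,184.00.

€4,184.00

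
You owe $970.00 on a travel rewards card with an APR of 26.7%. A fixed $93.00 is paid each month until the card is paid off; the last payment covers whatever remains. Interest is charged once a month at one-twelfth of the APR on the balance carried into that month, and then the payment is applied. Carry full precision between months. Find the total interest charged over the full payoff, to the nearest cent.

Monthly rate r = 26.7%/12 = 2.225% = 0.02225.
Payoff takes n = ⌈−ln(1 − rB₀/P)/ln(1+r)⌉ = ⌈11.999⌉ = 12 payments; the last is $92.93.
Total paid = 11·$93.00 + $92.93 = $1,115.93.
Total interest = total paid − principal = $1,115.93 − $970.00 = $145.93.

$145.93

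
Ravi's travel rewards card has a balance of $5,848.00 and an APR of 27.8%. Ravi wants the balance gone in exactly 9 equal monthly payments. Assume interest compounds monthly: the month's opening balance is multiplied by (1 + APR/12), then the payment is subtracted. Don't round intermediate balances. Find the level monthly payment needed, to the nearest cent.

Monthly rate r = 27.8%/12 = 2.31667% = 0.0231667.
Level-payment amortization: P = B₀·r / (1 − (1+r)^(−n)) = 5848.00·0.0231667 / (1 − 1.02317^(−9)).
Denominator 1 − (1+r)^(−9) = 0.18626583.
P = 135.479 / 0.18626583 ≈ 727.34.

$727.34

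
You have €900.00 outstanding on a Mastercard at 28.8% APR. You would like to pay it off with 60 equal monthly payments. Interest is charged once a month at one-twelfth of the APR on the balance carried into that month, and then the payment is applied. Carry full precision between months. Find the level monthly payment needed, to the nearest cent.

€28.46

Monthly rate r = 28.8%/12 = 2.4% = 0.024.
Level-payment amortization: P = B₀·r / (1 − (1+r)^(−n)) = 900.00·0.024 / (1 − 1.024^(−60)).
Denominator 1 − (1+r)^(−60) = 0.759008013.
P = 21.6 / 0.759008013 ≈ 28.46.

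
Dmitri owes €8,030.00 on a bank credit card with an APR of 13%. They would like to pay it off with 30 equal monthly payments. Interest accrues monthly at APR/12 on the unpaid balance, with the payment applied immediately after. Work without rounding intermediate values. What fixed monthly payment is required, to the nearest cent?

Monthly rate r = 13%/12 = 1.08333% = 0.0108333.
Level-payment amortization: P = B₀·r / (1 − (1+r)^(−n)) = 8030.00·0.0108333 / (1 − 1.01083^(−30)).
Denominator 1 − (1+r)^(−30) = 0.276208705.
P = 86.9917 / 0.276208705 ≈ 314.95.

€314.95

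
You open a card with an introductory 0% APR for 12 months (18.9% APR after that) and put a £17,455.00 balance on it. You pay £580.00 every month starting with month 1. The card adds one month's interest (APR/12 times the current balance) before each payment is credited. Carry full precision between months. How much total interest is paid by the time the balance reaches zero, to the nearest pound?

Promo months 1–12 at r₀ = 0%/12 = 0; months 13+ at r₁ = 18.9%/12 = 0.01575.
After month 12 (no interest yet): B = £17,455.00 − 12·£580.00 = £10,495.00.
Then at r₁ with £580.00/mo: n₂ = −ln(1 − r₁·B/P)/ln(1+r₁) ≈ 21.47 → 22 more payments.
Total paid = 33·£580.00 + £271.74 = £19,411.74; interest = £19,411.74 − £17,455.00 = £1,956.74.

£1,957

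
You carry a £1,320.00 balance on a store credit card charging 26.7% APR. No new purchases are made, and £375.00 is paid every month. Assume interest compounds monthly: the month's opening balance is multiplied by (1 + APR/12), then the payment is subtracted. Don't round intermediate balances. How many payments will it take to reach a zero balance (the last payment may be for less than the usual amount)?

Monthly rate r = 26.7%/12 = 2.225% = 0.02225.
Recurrence: B ← B·(1+r) − £375.00.
Month 1: interest £29.37; balance after payment £974.37.
Month 2: interest £21.68; balance after payment £621.05.
Month 3: interest £13.82; balance after payment £259.87.
Month 4: interest £5.78; balance after payment £0.00.

4 months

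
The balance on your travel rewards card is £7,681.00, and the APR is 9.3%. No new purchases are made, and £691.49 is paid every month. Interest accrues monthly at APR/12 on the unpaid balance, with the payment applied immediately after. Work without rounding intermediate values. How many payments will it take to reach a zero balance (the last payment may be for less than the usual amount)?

Monthly rate r = 9.3%/12 = 0.775% = 0.00775.
Recurrence: B ← B·(1+r) − £691.49.
Month 1: interest £59.53; balance after payment £7,049.04.
Month 2: interest £54.63; balance after payment £6,412.18.
Closed form: n = −ln(1 − rB₀/P)/ln(1+r) = −ln(0.91391)/ln(1.00775) ≈ 11.660, so the balance reaches zero during payment 12.

12 months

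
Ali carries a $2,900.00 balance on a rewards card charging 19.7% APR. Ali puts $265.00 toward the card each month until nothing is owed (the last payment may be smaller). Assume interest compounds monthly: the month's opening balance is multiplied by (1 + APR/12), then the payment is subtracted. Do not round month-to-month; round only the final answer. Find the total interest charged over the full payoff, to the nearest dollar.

$323

Monthly rate r = 19.7%/12 = 1.64167% = 0.0164167.
Payoff takes n = ⌈−ln(1 − rB₀/P)/ln(1+r)⌉ = ⌈12.161⌉ = 13 payments; the last is $43.07.
Total paid = 12·$265.00 + $43.07 = $3,223.07.
Total interest = total paid − principal = $3,223.07 − $2,900.00 = $323.07.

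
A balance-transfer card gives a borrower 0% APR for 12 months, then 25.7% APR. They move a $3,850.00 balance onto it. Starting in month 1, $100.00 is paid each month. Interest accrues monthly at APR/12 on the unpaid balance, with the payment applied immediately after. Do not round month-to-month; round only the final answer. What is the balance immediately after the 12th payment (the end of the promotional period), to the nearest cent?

Promo months 1–12 at r₀ = 0%/12 = 0; months 13+ at r₁ = 25.7%/12 = 0.0214167.
After month 12 (no interest yet): B = $3,850.00 − 12·$100.00 = $2,650.00.

$2,650.00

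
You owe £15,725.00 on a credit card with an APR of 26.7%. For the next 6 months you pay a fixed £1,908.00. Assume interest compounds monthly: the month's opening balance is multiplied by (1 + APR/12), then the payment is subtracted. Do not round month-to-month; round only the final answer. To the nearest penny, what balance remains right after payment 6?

Monthly rate r = 26.7%/12 = 2.225% = 0.02225.
Each month: B ← B·(1+r) − £1,908.00.
Month 1: interest £349.88; balance after payment £14,166.88.
Month 2: interest £315.21; balance after payment £12,574.09.
Month 3: interest £279.77; balance after payment £10,945.87.
Month 4: interest £243.55; balance after payment £9,281.41.
Month 5: interest £206.51; balance after payment £7,579.92.
Month 6: interest £168.65; balance after payment £5,840.58.

£5,840.58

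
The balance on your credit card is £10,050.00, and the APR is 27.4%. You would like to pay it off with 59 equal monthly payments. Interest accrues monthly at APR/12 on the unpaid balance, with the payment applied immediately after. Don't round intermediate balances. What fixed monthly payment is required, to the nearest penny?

£311.76

Monthly rate r = 27.4%/12 = 2.28333% = 0.0228333.
Level-payment amortization: P = B₀·r / (1 − (1+r)^(−n)) = 10050.00·0.0228333 / (1 − 1.02283^(−59)).
Denominator 1 − (1+r)^(−59) = 0.736055572.
P = 229.475 / 0.736055572 ≈ 311.76.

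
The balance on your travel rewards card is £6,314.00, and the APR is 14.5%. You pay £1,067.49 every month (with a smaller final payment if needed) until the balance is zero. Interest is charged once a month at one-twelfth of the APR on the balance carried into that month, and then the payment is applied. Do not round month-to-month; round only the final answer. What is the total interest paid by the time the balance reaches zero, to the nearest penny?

£277.42

Monthly rate r = 14.5%/12 = 1.20833% = 0.0120833.
Payoff takes n = ⌈−ln(1 − rB₀/P)/ln(1+r)⌉ = ⌈6.174⌉ = 7 payments; the last is £186.48.
Total paid = 6·£1,067.49 + £186.48 = £6,591.42.
Total interest = total paid − principal = £6,591.42 − £6,314.00 = £277.42.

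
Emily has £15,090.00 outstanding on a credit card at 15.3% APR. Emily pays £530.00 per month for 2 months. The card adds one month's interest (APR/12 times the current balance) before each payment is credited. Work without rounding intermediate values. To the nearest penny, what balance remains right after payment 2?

Monthly rate r = 15.3%/12 = 1.275% = 0.01275.
Each month: B ← B·(1+r) − £530.00.
Month 1: interest £192.40; balance after payment £14,752.40.
Month 2: interest £188.09; balance after payment £14,410.49.

£14,410.49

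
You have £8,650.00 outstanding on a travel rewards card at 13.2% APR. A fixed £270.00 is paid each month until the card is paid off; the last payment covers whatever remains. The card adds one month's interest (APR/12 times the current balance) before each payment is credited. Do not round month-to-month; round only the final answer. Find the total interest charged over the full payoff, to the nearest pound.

£2,074

Monthly rate r = 13.2%/12 = 1.1% = 0.011.
Payoff takes n = ⌈−ln(1 − rB₀/P)/ln(1+r)⌉ = ⌈39.716⌉ = 40 payments; the last is £193.69.
Total paid = 39·£270.00 + £193.69 = £10,723.69.
Total interest = total paid − principal = £10,723.69 − £8,650.00 = £2,073.69.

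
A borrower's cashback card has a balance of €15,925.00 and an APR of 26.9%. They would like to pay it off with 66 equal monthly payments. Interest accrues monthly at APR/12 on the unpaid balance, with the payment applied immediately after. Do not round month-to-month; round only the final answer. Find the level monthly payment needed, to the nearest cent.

€464.52

Monthly rate r = 26.9%/12 = 2.24167% = 0.0224167.
Level-payment amortization: P = B₀·r / (1 − (1+r)^(−n)) = 15925.00·0.0224167 / (1 − 1.02242^(−66)).
Denominator 1 − (1+r)^(−66) = 0.768496665.
P = 356.985 / 0.768496665 ≈ 464.52.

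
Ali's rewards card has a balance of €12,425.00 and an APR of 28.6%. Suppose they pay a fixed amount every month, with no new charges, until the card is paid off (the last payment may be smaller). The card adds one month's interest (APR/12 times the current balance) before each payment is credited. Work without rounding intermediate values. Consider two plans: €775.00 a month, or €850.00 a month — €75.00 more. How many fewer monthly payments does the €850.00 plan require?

2 fewer payments

Monthly rate r = 28.6%/12 = 2.38333% = 0.0238333.
At €775.00/mo: n = ⌈−ln(1 − rB₀/P)/ln(1+r)⌉ = 21 payments (last €343.03); total interest = total paid − €12,425.00 = €3,418.03.
At €850.00/mo: 19 payments (last €158.03); total interest €3,033.03.
Payments saved = 21 − 19 = 2.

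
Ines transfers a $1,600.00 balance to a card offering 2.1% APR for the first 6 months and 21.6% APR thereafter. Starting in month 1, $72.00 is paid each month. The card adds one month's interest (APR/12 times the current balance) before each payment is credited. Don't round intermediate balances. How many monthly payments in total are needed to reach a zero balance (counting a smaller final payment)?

26 months

Promo months 1–6 at r₀ = 2.1%/12 = 0.00175; months 7+ at r₁ = 21.6%/12 = 0.018.
After month 6: iterate B ← B·(1+r₀) − $72.00 for 6 months → $1,182.98.
Then at r₁ with $72.00/mo: n₂ = −ln(1 − r₁·B/P)/ln(1+r₁) ≈ 19.65 → 20 more payments.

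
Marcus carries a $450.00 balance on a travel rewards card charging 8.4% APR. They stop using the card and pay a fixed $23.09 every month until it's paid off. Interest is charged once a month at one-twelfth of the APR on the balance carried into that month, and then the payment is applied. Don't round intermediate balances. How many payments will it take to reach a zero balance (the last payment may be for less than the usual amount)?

Monthly rate r = 8.4%/12 = 0.7% = 0.007.
Recurrence: B ← B·(1+r) − $23.09.
Month 1: interest $3.15; balance after payment $430.06.
Month 2: interest $3.01; balance after payment $409.98.
Closed form: n = −ln(1 − rB₀/P)/ln(1+r) = −ln(0.86358)/ln(1.007) ≈ 21.026, so the balance reaches zero during payment 22.

22 payments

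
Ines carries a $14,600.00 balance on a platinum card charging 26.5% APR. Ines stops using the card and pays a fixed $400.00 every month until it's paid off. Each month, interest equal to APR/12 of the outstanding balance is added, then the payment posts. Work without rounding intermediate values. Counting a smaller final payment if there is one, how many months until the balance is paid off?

Monthly rate r = 26.5%/12 = 2.20833% = 0.0220833.
Recurrence: B ← B·(1+r) − $400.00.
Month 1: interest $322.42; balance after payment $14,522.42.
Month 2: interest $320.70; balance after payment $14,443.12.
Closed form: n = −ln(1 − rB₀/P)/ln(1+r) = −ln(0.19396)/ln(1.02208) ≈ 75.086, so the balance reaches zero during payment 76.

76 payments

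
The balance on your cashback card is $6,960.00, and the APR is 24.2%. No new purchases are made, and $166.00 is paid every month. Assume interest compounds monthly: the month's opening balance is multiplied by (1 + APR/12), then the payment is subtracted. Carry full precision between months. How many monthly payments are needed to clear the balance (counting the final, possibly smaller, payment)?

Monthly rate r = 24.2%/12 = 2.01667% = 0.0201667.
Recurrence: B ← B·(1+r) − $166.00.
Month 1: interest $140.36; balance after payment $6,934.36.
Month 2: interest $139.84; balance after payment $6,908.20.
Closed form: n = −ln(1 − rB₀/P)/ln(1+r) = −ln(0.15446)/ln(1.02017) ≈ 93.551, so the balance reaches zero during payment 94.

94 months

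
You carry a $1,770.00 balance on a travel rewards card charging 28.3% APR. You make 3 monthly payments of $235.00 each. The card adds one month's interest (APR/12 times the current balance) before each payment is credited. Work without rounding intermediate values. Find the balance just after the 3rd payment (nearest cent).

Monthly rate r = 28.3%/12 = 2.35833% = 0.0235833.
Each month: B ← B·(1+r) − $235.00.
Month 1: interest $41.74; balance after payment $1,576.74.
Month 2: interest $37.18; balance after payment $1,378.93.
Month 3: interest $32.52; balance after payment $1,176.45.

$1,176.45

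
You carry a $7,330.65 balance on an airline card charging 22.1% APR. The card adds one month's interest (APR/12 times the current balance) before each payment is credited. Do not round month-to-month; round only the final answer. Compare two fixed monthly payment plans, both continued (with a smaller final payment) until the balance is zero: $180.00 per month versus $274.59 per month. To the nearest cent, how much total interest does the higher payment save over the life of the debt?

Monthly rate r = 22.1%/12 = 1.84167% = 0.0184167.
At $180.00/mo: n = ⌈−ln(1 − rB₀/P)/ln(1+r)⌉ = 76 payments (last $175.08); total interest = total paid − $7,330.65 = $6,344.43.
At $274.59/mo: 38 payments (last $21.18); total interest $2,850.36.
Interest saved = $6,344.43 − $2,850.36 = $3,494.07.

$3,494.07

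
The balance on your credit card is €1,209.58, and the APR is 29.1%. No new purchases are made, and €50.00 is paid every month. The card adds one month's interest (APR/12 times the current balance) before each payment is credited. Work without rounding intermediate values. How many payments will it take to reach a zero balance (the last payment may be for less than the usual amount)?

Monthly rate r = 29.1%/12 = 2.425% = 0.02425.
Recurrence: B ← B·(1+r) − €50.00.
Month 1: interest €29.33; balance after payment €1,188.91.
Month 2: interest €28.83; balance after payment €1,167.74.
Closed form: n = −ln(1 − rB₀/P)/ln(1+r) = −ln(0.41335)/ln(1.02425) ≈ 36.871, so the balance reaches zero during payment 37.

37 months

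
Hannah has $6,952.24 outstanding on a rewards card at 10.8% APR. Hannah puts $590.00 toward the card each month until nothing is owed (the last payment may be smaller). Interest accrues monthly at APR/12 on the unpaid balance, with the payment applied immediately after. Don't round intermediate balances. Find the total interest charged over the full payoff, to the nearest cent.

$430.66

Monthly rate r = 10.8%/12 = 0.9% = 0.009.
Payoff takes n = ⌈−ln(1 − rB₀/P)/ln(1+r)⌉ = ⌈12.512⌉ = 13 payments; the last is $302.90.
Total paid = 12·$590.00 + $302.90 = $7,382.90.
Total interest = total paid − principal = $7,382.90 − $6,952.24 = $430.66.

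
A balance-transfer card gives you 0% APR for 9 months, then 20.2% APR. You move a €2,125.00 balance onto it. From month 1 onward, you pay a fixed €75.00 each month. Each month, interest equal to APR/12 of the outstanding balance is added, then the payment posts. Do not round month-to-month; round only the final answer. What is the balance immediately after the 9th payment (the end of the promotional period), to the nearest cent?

Promo months 1–9 at r₀ = 0%/12 = 0; months 10+ at r₁ = 20.2%/12 = 0.0168333.
After month 9 (no interest yet): B = €2,125.00 − 9·€75.00 = €1,450.00.

€1,450.00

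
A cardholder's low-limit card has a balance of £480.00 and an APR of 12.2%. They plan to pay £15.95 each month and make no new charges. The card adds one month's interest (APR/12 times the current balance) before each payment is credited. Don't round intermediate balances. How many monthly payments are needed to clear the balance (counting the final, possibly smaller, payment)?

37 months

Monthly rate r = 12.2%/12 = 1.01667% = 0.0101667.
Recurrence: B ← B·(1+r) − £15.95.
Month 1: interest £4.88; balance after payment £468.93.
Month 2: interest £4.77; balance after payment £457.75.
Closed form: n = −ln(1 − rB₀/P)/ln(1+r) = −ln(0.69404)/ln(1.01017) ≈ 36.106, so the balance reaches zero during payment 37.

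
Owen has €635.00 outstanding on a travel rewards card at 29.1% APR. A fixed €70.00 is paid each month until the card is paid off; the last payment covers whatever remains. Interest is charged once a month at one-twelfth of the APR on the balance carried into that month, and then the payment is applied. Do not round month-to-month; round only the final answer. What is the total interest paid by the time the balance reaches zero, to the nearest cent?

€91.00

Monthly rate r = 29.1%/12 = 2.425% = 0.02425.
Payoff takes n = ⌈−ln(1 − rB₀/P)/ln(1+r)⌉ = ⌈10.369⌉ = 11 payments; the last is €26.00.
Total paid = 10·€70.00 + €26.00 = €726.00.
Total interest = total paid − principal = €726.00 − €635.00 = €91.00.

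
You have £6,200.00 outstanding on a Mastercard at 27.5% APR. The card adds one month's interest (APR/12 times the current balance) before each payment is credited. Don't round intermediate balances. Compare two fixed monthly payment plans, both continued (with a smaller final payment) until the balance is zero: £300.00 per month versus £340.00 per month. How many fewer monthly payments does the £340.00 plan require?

5 fewer payments

Monthly rate r = 27.5%/12 = 2.29167% = 0.0229167.
At £300.00/mo: n = ⌈−ln(1 − rB₀/P)/ln(1+r)⌉ = 29 payments (last £97.27); total interest = total paid − £6,200.00 = £2,297.27.
At £340.00/mo: 24 payments (last £299.99); total interest £1,919.99.
Payments saved = 29 − 24 = 5.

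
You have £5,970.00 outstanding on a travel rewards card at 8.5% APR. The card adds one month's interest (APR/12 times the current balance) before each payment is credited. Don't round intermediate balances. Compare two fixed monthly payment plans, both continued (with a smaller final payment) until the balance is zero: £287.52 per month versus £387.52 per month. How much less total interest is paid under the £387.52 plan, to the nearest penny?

£136.31

Monthly rate r = 8.5%/12 = 0.708333% = 0.00708333.
At £287.52/mo: n = ⌈−ln(1 − rB₀/P)/ln(1+r)⌉ = 23 payments (last £155.11); total interest = total paid − £5,970.00 = £510.55.
At £387.52/mo: 17 payments (last £143.92); total interest £374.24.
Interest saved = £510.55 − £374.24 = £136.31.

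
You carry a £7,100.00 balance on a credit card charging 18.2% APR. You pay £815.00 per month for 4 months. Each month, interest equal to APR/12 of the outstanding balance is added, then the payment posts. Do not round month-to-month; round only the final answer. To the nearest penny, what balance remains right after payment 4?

Monthly rate r = 18.2%/12 = 1.51667% = 0.0151667.
Each month: B ← B·(1+r) − £815.00.
Month 1: interest £107.68; balance after payment £6,392.68.
Month 2: interest £96.96; balance after payment £5,674.64.
Month 3: interest £86.07; balance after payment £4,945.70.
Month 4: interest £75.01; balance after payment £4,205.71.

£4,205.71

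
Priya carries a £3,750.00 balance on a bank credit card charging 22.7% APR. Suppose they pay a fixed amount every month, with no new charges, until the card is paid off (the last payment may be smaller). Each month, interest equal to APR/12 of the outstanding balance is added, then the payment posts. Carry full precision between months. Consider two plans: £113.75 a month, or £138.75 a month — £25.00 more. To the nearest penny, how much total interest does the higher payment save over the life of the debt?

Monthly rate r = 22.7%/12 = 1.89167% = 0.0189167.
At £113.75/mo: n = ⌈−ln(1 − rB₀/P)/ln(1+r)⌉ = 53 payments (last £16.49); total interest = total paid − £3,750.00 = £2,181.49.
At £138.75/mo: 39 payments (last £28.41); total interest £1,550.91.
Interest saved = £2,181.49 − £1,550.91 = £630.58.

£630.58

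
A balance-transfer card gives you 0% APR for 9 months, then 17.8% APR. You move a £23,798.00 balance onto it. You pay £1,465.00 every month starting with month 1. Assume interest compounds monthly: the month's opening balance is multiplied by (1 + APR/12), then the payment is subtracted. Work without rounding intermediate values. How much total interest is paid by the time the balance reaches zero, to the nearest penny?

Promo months 1–9 at r₀ = 0%/12 = 0; months 10+ at r₁ = 17.8%/12 = 0.0148333.
After month 9 (no interest yet): B = £23,798.00 − 9·£1,465.00 = £10,613.00.
Then at r₁ with £1,465.00/mo: n₂ = −ln(1 − r₁·B/P)/ln(1+r₁) ≈ 7.72 → 8 more payments.
Total paid = 16·£1,465.00 + £1,057.92 = £24,497.92; interest = £24,497.92 − £23,798.00 = £699.92.

£699.92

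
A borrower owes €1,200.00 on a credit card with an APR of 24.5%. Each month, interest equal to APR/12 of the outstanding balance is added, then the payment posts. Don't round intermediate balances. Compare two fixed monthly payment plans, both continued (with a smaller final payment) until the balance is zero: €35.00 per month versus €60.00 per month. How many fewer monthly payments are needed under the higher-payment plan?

Monthly rate r = 24.5%/12 = 2.04167% = 0.0204167.
At €35.00/mo: n = ⌈−ln(1 − rB₀/P)/ln(1+r)⌉ = 60 payments (last €20.04); total interest = total paid − €1,200.00 = €885.04.
At €60.00/mo: 26 payments (last €58.02); total interest €358.02.
Payments saved = 60 − 26 = 34.

34 fewer payments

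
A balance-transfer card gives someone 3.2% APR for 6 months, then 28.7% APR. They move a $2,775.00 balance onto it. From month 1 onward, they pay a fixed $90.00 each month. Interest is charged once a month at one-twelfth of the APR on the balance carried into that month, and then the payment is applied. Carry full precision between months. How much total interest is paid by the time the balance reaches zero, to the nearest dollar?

$1,301

Promo months 1–6 at r₀ = 3.2%/12 = 0.00266667; months 7+ at r₁ = 28.7%/12 = 0.0239167.
After month 6: iterate B ← B·(1+r₀) − $90.00 for 6 months → $2,276.08.
Then at r₁ with $90.00/mo: n₂ = −ln(1 − r₁·B/P)/ln(1+r₁) ≈ 39.28 → 40 more payments.
Total paid = 45·$90.00 + $25.79 = $4,075.79; interest = $4,075.79 − $2,775.00 = $1,300.79.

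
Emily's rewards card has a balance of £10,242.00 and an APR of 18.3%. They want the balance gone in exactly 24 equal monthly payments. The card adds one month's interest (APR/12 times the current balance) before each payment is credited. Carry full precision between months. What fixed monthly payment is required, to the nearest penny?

£512.81

Monthly rate r = 18.3%/12 = 1.525% = 0.01525.
Level-payment amortization: P = B₀·r / (1 − (1+r)^(−n)) = 10242.00·0.01525 / (1 − 1.01525^(−24)).
Denominator 1 − (1+r)^(−24) = 0.304578611.
P = 156.191 / 0.304578611 ≈ 512.81.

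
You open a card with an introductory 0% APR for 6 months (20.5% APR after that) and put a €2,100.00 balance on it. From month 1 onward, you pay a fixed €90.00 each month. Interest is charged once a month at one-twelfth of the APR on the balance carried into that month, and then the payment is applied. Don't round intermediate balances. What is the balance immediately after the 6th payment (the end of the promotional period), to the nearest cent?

Promo months 1–6 at r₀ = 0%/12 = 0; months 7+ at r₁ = 20.5%/12 = 0.0170833.
After month 6 (no interest yet): B = €2,100.00 − 6·€90.00 = €1,560.00.

€1,560.00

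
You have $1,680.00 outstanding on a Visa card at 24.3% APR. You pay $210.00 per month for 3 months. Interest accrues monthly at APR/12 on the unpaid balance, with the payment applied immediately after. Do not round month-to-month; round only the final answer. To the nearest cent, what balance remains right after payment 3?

Monthly rate r = 24.3%/12 = 2.025% = 0.02025.
Each month: B ← B·(1+r) − $210.00.
Month 1: interest $34.02; balance after payment $1,504.02.
Month 2: interest $30.46; balance after payment $1,324.48.
Month 3: interest $26.82; balance after payment $1,141.30.

$1,141.30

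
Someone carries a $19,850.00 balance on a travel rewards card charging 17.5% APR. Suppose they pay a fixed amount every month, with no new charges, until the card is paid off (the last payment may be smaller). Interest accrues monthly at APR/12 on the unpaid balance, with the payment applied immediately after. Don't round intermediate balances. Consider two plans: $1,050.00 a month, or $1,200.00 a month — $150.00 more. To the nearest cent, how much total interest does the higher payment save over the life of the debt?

$511.89

Monthly rate r = 17.5%/12 = 1.45833% = 0.0145833.
At $1,050.00/mo: n = ⌈−ln(1 − rB₀/P)/ln(1+r)⌉ = 23 payments (last $293.47); total interest = total paid − $19,850.00 = $3,543.47.
At $1,200.00/mo: 20 payments (last $81.58); total interest $3,031.58.
Interest saved = $3,543.47 − $3,031.58 = $511.89.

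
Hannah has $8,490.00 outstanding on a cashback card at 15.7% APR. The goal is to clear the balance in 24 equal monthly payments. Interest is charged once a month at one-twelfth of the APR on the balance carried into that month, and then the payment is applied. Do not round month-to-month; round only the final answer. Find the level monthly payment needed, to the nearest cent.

Monthly rate r = 15.7%/12 = 1.30833% = 0.0130833.
Level-payment amortization: P = B₀·r / (1 − (1+r)^(−n)) = 8490.00·0.0130833 / (1 − 1.01308^(−24)).
Denominator 1 − (1+r)^(−24) = 0.26799187.
P = 111.077 / 0.26799187 ≈ 414.48.

$414.48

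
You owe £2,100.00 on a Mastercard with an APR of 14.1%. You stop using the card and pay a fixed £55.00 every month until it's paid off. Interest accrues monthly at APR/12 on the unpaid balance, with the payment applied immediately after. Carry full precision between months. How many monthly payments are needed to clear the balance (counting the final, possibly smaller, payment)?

51 payments

Monthly rate r = 14.1%/12 = 1.175% = 0.01175.
Recurrence: B ← B·(1+r) − £55.00.
Month 1: interest £24.68; balance after payment £2,069.68.
Month 2: interest £24.32; balance after payment £2,038.99.
Closed form: n = −ln(1 − rB₀/P)/ln(1+r) = −ln(0.55136)/ln(1.01175) ≈ 50.966, so the balance reaches zero during payment 51.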